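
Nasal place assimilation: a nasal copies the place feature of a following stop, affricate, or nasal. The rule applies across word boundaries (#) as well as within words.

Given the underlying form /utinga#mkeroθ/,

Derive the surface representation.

/n/ before /g/ (velar) → [ŋ]
/m/ before /k/ (velar) → [ŋ]

[utiŋga#ŋkeroθ]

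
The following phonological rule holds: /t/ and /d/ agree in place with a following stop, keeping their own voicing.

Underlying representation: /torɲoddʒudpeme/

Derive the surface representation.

[torɲoddʒubpeme]

/d/ before /p/ (labial) → [b]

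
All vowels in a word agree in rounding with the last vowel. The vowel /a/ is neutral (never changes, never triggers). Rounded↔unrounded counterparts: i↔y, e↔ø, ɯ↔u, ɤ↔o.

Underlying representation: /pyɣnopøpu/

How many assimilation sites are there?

No segment meets the rule's conditions.

0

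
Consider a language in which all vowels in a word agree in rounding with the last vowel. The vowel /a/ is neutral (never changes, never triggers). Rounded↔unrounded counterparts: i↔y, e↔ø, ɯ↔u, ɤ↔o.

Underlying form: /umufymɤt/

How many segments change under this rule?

3

/u/ harmonizes with /ɤ/ ([-round]) → [ɯ]
/u/ harmonizes with /ɤ/ ([-round]) → [ɯ]
/y/ harmonizes with /ɤ/ ([-round]) → [i]
3 segments change.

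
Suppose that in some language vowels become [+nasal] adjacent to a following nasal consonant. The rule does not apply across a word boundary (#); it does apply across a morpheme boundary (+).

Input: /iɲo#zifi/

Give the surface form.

/i/ before nasal /ɲ/ → [ĩ]

[ĩɲo#zifi]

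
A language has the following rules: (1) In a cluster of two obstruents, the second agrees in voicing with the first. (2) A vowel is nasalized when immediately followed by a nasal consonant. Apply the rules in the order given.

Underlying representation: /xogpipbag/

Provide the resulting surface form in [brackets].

[xogbippag]

Rule 1: /p/ after /g/ (voiced) → [b]
Rule 1: /b/ after /p/ (voiceless) → [p]
After rule 1: xogbippag
Rule 2: no segment meets the rule's conditions; no change.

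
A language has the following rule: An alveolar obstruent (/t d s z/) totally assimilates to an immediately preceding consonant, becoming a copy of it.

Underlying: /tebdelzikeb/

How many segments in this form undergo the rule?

/d/ after /b/ → [b] (total assimilation)
/z/ after /l/ → [l] (total assimilation)
2 segments change.

2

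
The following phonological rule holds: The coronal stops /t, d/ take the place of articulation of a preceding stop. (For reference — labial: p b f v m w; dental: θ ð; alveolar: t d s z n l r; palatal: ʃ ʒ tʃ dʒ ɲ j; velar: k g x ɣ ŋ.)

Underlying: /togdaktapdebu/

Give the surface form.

/d/ after /g/ (velar) → [g]
/t/ after /k/ (velar) → [k]
/d/ after /p/ (labial) → [b]

[toggakkapbebu]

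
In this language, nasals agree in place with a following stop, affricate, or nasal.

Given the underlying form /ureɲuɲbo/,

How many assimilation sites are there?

1

/ɲ/ before /b/ (labial) → [m]
1 segment changes.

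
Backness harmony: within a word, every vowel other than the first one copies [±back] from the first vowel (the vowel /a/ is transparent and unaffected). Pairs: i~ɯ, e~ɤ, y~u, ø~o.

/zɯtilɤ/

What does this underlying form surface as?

/i/ harmonizes with /ɯ/ ([+back]) → [ɯ]

[zɯtɯlɤ]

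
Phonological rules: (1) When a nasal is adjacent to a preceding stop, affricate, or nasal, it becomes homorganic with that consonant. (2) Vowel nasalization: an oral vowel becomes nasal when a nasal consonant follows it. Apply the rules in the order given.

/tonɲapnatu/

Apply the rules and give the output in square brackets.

[tõnnapmatu]

Rule 1: /ɲ/ after /n/ (alveolar) → [n]
Rule 1: /n/ after /p/ (labial) → [m]
After rule 1: tonnapmatu
Rule 2: /o/ before nasal /n/ → [õ]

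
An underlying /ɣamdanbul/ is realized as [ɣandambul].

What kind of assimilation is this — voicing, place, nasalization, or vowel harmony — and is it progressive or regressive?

/m/→[n] /n/→[m].
Each target copies a feature from the following segment, so the direction is regressive.

place assimilation, regressive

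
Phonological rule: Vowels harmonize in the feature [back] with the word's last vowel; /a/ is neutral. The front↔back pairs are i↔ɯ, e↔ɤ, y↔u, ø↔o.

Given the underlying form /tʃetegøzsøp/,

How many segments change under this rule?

0

No segment meets the rule's conditions.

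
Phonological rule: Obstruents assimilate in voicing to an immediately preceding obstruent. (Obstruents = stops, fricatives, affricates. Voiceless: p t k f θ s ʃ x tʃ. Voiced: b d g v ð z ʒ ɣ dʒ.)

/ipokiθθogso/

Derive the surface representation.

[ipokiθθogzo]

/s/ after /g/ (voiced) → [z]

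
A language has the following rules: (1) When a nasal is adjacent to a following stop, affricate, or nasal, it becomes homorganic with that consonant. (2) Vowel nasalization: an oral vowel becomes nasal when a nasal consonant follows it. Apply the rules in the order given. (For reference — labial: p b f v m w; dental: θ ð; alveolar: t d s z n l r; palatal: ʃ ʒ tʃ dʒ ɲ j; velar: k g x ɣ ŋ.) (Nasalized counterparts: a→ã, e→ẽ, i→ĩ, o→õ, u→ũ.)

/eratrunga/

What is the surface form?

[eratrũŋga]

Rule 1: /n/ before /g/ (velar) → [ŋ]
After rule 1: eratruŋga
Rule 2: /u/ before nasal /ŋ/ → [ũ]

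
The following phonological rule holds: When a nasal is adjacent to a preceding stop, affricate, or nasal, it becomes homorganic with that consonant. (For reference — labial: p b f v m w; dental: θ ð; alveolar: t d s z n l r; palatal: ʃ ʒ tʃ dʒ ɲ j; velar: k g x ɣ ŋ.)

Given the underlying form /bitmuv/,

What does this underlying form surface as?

/m/ after /t/ (alveolar) → [n]

[bitnuv]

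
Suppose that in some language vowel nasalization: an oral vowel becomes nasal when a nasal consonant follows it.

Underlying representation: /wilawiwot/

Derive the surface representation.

no segment meets the rule's conditions; no change.

[wilawiwot]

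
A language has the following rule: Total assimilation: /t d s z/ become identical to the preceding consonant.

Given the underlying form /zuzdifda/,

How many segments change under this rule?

2

/d/ after /z/ → [z] (total assimilation)
/d/ after /f/ → [f] (total assimilation)
2 segments change.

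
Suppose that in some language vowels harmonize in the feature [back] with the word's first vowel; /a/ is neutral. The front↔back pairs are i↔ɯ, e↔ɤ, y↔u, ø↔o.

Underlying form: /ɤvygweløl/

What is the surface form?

/y/ harmonizes with /ɤ/ ([+back]) → [u]
/e/ harmonizes with /ɤ/ ([+back]) → [ɤ]
/ø/ harmonizes with /ɤ/ ([+back]) → [o]

[ɤvugwɤlol]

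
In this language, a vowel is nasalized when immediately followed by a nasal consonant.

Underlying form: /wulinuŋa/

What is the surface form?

/i/ before nasal /n/ → [ĩ]
/u/ before nasal /ŋ/ → [ũ]

[wulĩnũŋa]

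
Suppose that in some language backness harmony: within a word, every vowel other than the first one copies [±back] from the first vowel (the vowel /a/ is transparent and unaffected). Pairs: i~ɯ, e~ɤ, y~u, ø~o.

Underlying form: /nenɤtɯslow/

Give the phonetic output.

/ɤ/ harmonizes with /e/ ([-back]) → [e]
/ɯ/ harmonizes with /e/ ([-back]) → [i]
/o/ harmonizes with /e/ ([-back]) → [ø]

[nenetisløw]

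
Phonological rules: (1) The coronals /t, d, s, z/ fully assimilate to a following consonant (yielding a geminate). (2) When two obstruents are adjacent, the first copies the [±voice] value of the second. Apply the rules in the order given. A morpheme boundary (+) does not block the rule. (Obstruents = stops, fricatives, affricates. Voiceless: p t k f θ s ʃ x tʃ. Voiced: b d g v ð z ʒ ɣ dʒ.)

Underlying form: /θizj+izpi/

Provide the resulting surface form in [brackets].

[θijj+ippi]

Rule 1: /z/ before /j/ → [j] (total assimilation)
Rule 1: /z/ before /p/ → [p] (total assimilation)
After rule 1: θijj+ippi
Rule 2: no segment meets the rule's conditions; no change.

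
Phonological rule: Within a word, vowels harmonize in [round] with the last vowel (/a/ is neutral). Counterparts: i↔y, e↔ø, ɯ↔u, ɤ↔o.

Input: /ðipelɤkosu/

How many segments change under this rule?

3

/i/ harmonizes with /u/ ([+round]) → [y]
/e/ harmonizes with /u/ ([+round]) → [ø]
/ɤ/ harmonizes with /u/ ([+round]) → [o]
3 segments change.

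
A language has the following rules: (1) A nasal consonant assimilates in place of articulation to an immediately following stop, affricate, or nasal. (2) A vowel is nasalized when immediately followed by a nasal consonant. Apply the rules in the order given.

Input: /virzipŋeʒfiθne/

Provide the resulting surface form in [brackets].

Rule 1: no segment meets the rule's conditions; no change.
After rule 1: virzipŋeʒfiθne
Rule 2: no segment meets the rule's conditions; no change.

[virzipŋeʒfiθne]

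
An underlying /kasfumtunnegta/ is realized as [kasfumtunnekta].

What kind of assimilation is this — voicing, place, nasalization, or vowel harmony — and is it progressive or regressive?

/g/→[k].
Each target copies a feature from the following segment, so the direction is regressive.

voicing assimilation, regressive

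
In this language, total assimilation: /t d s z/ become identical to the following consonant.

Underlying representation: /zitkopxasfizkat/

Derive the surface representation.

[zikkopxaffikkat]

/t/ before /k/ → [k] (total assimilation)
/s/ before /f/ → [f] (total assimilation)
/z/ before /k/ → [k] (total assimilation)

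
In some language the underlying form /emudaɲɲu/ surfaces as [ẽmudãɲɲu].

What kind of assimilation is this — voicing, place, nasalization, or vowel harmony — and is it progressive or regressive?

/e/→[ẽ] /a/→[ã].
Each target copies a feature from the following segment, so the direction is regressive.

nasalization, regressive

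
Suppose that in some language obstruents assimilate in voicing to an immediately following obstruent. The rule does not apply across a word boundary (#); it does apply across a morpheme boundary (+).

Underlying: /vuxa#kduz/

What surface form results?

[vuxa#gduz]

/k/ before /d/ (voiced) → [g]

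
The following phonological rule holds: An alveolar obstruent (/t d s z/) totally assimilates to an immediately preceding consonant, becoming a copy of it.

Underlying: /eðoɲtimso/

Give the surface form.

[eðoɲɲimmo]

/t/ after /ɲ/ → [ɲ] (total assimilation)
/s/ after /m/ → [m] (total assimilation)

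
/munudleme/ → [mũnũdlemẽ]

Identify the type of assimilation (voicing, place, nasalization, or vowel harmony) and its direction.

/u/→[ũ] /u/→[ũ] /e/→[ẽ].
Each target copies a feature from the preceding segment, so the direction is progressive.

nasalization, progressive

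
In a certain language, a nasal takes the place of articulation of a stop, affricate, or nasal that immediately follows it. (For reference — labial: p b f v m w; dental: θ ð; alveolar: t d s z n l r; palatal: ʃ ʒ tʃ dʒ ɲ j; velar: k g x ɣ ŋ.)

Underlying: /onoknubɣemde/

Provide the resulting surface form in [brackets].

/m/ before /d/ (alveolar) → [n]

[onoknubɣende]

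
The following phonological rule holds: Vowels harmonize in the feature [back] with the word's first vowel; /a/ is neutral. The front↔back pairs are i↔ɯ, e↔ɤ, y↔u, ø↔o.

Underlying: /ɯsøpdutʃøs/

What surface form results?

[ɯsopdutʃos]

/ø/ harmonizes with /ɯ/ ([+back]) → [o]
/ø/ harmonizes with /ɯ/ ([+back]) → [o]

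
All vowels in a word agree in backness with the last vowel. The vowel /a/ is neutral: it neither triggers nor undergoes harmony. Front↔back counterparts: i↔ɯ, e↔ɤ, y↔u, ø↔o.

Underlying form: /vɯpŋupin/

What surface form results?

[vipŋypin]

/ɯ/ harmonizes with /i/ ([-back]) → [i]
/u/ harmonizes with /i/ ([-back]) → [y]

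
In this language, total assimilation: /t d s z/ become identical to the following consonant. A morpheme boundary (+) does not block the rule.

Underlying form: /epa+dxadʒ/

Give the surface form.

/d/ before /x/ → [x] (total assimilation)

[epa+xxadʒ]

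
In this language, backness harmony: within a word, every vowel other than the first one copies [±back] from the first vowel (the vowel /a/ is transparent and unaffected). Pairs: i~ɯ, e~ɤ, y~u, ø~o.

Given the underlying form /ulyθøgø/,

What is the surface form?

/y/ harmonizes with /u/ ([+back]) → [u]
/ø/ harmonizes with /u/ ([+back]) → [o]
/ø/ harmonizes with /u/ ([+back]) → [o]

[uluθogo]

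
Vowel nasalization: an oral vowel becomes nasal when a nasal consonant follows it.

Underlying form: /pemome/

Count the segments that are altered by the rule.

/e/ before nasal /m/ → [ẽ]
/o/ before nasal /m/ → [õ]
2 segments change.

2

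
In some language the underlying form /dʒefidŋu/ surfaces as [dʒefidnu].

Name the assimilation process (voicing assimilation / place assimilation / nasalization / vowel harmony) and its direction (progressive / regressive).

/ŋ/→[n].
Each target copies a feature from the preceding segment, so the direction is progressive.

place assimilation, progressive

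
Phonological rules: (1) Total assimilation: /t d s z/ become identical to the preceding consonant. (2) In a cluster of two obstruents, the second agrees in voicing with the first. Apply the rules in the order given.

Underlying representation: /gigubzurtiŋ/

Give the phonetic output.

Rule 1: /z/ after /b/ → [b] (total assimilation)
Rule 1: /t/ after /r/ → [r] (total assimilation)
After rule 1: gigubburriŋ
Rule 2: no segment meets the rule's conditions; no change.

[gigubburriŋ]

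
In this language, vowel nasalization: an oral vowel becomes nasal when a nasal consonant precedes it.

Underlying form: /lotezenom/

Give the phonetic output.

/o/ after nasal /n/ → [õ]

[lotezenõm]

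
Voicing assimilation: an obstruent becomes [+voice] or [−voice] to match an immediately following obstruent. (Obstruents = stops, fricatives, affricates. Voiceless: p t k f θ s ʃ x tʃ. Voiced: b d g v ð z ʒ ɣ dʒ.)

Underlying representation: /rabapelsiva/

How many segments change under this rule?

No segment meets the rule's conditions.

0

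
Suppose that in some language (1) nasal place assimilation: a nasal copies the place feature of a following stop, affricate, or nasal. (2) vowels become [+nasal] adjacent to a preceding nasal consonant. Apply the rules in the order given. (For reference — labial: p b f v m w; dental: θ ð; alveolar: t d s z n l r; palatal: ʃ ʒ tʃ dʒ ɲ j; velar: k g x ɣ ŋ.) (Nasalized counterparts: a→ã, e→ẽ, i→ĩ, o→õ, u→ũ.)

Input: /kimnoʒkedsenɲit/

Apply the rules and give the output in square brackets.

[kinnõʒkedseɲɲĩt]

Rule 1: /m/ before /n/ (alveolar) → [n]
Rule 1: /n/ before /ɲ/ (palatal) → [ɲ]
After rule 1: kinnoʒkedseɲɲit
Rule 2: /o/ after nasal /n/ → [õ]
Rule 2: /i/ after nasal /ɲ/ → [ĩ]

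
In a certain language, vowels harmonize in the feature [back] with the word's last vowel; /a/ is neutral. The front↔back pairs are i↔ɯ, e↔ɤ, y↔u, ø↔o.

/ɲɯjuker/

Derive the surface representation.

/ɯ/ harmonizes with /e/ ([-back]) → [i]
/u/ harmonizes with /e/ ([-back]) → [y]

[ɲijyker]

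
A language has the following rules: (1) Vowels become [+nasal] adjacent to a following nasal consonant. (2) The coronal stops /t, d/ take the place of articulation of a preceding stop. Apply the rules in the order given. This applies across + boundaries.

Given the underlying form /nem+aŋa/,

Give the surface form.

Rule 1: /e/ before nasal /m/ → [ẽ]
Rule 1: /a/ before nasal /ŋ/ → [ã]
After rule 1: nẽm+ãŋa
Rule 2: no segment meets the rule's conditions; no change.

[nẽm+ãŋa]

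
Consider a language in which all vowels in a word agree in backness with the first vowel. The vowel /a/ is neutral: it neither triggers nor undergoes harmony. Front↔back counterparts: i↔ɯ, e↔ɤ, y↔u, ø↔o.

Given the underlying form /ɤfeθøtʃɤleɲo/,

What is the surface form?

[ɤfɤθotʃɤlɤɲo]

/e/ harmonizes with /ɤ/ ([+back]) → [ɤ]
/ø/ harmonizes with /ɤ/ ([+back]) → [o]
/e/ harmonizes with /ɤ/ ([+back]) → [ɤ]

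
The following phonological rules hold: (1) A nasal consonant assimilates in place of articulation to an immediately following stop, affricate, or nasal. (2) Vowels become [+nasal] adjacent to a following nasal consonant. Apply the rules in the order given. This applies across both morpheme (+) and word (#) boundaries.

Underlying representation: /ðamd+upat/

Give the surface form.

Rule 1: /m/ before /d/ (alveolar) → [n]
After rule 1: ðand+upat
Rule 2: /a/ before nasal /n/ → [ã]

[ðãnd+upat]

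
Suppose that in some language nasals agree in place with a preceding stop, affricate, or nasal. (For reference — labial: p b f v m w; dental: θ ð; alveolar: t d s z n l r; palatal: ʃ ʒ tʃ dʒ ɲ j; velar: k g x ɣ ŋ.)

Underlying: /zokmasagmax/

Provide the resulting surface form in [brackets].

/m/ after /k/ (velar) → [ŋ]
/m/ after /g/ (velar) → [ŋ]

[zokŋasagŋax]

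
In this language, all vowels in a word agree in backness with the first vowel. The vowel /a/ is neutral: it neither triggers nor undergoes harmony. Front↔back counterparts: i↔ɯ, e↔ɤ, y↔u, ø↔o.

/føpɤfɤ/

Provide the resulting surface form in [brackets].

/ɤ/ harmonizes with /ø/ ([-back]) → [e]
/ɤ/ harmonizes with /ø/ ([-back]) → [e]

[føpefe]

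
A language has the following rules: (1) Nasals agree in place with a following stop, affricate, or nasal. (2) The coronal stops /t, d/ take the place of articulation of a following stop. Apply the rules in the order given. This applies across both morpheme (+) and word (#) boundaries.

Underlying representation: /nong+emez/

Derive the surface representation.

Rule 1: /n/ before /g/ (velar) → [ŋ]
After rule 1: noŋg+emez
Rule 2: no segment meets the rule's conditions; no change.

[noŋg+emez]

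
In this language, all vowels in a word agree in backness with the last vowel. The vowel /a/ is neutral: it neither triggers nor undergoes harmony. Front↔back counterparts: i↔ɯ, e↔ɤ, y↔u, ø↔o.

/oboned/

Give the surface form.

/o/ harmonizes with /e/ ([-back]) → [ø]
/o/ harmonizes with /e/ ([-back]) → [ø]

[øbøned]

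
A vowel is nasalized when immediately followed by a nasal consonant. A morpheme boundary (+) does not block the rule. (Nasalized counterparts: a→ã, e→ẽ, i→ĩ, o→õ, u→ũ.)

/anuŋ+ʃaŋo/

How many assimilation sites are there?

/a/ before nasal /n/ → [ã]
/u/ before nasal /ŋ/ → [ũ]
/a/ before nasal /ŋ/ → [ã]
3 segments change.

3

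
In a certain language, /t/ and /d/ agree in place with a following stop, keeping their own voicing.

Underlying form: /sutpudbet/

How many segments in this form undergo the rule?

/t/ before /p/ (labial) → [p]
/d/ before /b/ (labial) → [b]
2 segments change.

2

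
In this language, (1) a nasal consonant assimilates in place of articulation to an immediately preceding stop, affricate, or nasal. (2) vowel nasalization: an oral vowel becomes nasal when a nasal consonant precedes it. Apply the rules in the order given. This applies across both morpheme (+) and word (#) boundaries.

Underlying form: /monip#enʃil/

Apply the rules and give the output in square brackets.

Rule 1: no segment meets the rule's conditions; no change.
After rule 1: monip#enʃil
Rule 2: /o/ after nasal /m/ → [õ]
Rule 2: /i/ after nasal /n/ → [ĩ]

[mõnĩp#enʃil]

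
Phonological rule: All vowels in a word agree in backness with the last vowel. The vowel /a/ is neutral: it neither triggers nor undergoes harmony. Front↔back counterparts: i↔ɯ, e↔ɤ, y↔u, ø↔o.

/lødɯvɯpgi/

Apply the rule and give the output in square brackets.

[lødivipgi]

/ɯ/ harmonizes with /i/ ([-back]) → [i]
/ɯ/ harmonizes with /i/ ([-back]) → [i]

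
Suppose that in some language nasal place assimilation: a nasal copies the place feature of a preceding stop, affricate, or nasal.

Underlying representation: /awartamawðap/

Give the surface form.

[awartamawðap]

no segment meets the rule's conditions; no change.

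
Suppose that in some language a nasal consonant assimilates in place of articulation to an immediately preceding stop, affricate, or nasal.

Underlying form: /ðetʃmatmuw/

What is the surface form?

/m/ after /tʃ/ (palatal) → [ɲ]
/m/ after /t/ (alveolar) → [n]

[ðetʃɲatnuw]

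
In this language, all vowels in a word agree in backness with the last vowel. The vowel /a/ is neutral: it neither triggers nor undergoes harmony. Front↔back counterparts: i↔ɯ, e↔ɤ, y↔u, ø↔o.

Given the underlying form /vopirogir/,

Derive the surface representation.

/o/ harmonizes with /i/ ([-back]) → [ø]
/o/ harmonizes with /i/ ([-back]) → [ø]

[vøpirøgir]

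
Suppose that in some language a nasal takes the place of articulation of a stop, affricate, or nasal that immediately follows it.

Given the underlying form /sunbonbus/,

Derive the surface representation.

[sumbombus]

/n/ before /b/ (labial) → [m]
/n/ before /b/ (labial) → [m]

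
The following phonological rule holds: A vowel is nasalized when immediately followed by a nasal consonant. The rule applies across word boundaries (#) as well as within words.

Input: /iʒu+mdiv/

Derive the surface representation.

/u/ before nasal /m/ → [ũ]

[iʒũ+mdiv]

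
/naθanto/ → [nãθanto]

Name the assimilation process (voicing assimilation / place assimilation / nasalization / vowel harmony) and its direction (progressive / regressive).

/a/→[ã].
Each target copies a feature from the preceding segment, so the direction is progressive.

nasalization, progressive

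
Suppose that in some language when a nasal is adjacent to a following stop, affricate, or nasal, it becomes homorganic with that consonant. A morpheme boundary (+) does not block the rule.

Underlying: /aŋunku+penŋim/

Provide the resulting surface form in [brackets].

/n/ before /k/ (velar) → [ŋ]
/n/ before /ŋ/ (velar) → [ŋ]

[aŋuŋku+peŋŋim]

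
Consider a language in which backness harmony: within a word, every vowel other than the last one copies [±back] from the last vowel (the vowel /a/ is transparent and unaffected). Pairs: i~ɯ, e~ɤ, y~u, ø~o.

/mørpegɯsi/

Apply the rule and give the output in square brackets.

[mørpegisi]

/ɯ/ harmonizes with /i/ ([-back]) → [i]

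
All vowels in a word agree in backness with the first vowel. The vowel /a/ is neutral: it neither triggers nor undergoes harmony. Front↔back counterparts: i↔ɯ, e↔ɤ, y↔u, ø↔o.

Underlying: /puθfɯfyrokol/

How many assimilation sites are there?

1

/y/ harmonizes with /u/ ([+back]) → [u]
1 segment changes.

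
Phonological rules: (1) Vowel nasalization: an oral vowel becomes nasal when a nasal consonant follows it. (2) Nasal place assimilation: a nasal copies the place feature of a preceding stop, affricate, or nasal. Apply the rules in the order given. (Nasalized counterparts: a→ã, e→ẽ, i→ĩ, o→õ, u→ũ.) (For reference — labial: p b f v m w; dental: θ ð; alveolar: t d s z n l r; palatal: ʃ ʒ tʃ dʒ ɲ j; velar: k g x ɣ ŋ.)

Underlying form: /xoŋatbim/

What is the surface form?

[xõŋatbĩm]

Rule 1: /o/ before nasal /ŋ/ → [õ]
Rule 1: /i/ before nasal /m/ → [ĩ]
After rule 1: xõŋatbĩm
Rule 2: no segment meets the rule's conditions; no change.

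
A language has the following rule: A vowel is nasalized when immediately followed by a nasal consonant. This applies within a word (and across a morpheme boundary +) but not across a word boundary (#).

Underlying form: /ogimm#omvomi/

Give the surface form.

[ogĩmm#õmvõmi]

/i/ before nasal /m/ → [ĩ]
/o/ before nasal /m/ → [õ]
/o/ before nasal /m/ → [õ]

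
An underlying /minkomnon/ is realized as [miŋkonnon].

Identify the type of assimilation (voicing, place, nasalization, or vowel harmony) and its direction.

/n/→[ŋ] /m/→[n].
Each target copies a feature from the following segment, so the direction is regressive.

place assimilation, regressive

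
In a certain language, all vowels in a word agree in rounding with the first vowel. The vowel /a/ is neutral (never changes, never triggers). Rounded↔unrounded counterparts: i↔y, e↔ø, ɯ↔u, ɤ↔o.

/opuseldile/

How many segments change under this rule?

3

/e/ harmonizes with /o/ ([+round]) → [ø]
/i/ harmonizes with /o/ ([+round]) → [y]
/e/ harmonizes with /o/ ([+round]) → [ø]
3 segments change.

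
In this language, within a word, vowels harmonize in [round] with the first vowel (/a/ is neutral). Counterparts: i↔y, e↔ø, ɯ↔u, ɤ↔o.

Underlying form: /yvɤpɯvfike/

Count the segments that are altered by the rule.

4

/ɤ/ harmonizes with /y/ ([+round]) → [o]
/ɯ/ harmonizes with /y/ ([+round]) → [u]
/i/ harmonizes with /y/ ([+round]) → [y]
/e/ harmonizes with /y/ ([+round]) → [ø]
4 segments change.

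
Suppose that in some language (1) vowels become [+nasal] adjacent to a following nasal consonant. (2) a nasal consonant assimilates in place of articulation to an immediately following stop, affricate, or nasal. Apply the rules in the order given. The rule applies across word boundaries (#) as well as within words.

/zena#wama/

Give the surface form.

[zẽna#wãma]

Rule 1: /e/ before nasal /n/ → [ẽ]
Rule 1: /a/ before nasal /m/ → [ã]
After rule 1: zẽna#wãma
Rule 2: no segment meets the rule's conditions; no change.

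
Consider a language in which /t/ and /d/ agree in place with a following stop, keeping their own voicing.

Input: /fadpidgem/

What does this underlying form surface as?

[fabpiggem]

/d/ before /p/ (labial) → [b]
/d/ before /g/ (velar) → [g]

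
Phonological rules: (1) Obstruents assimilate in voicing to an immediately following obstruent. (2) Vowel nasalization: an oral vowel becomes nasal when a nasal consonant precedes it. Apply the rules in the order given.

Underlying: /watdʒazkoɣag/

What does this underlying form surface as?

[waddʒaskoɣag]

Rule 1: /t/ before /dʒ/ (voiced) → [d]
Rule 1: /z/ before /k/ (voiceless) → [s]
After rule 1: waddʒaskoɣag
Rule 2: no segment meets the rule's conditions; no change.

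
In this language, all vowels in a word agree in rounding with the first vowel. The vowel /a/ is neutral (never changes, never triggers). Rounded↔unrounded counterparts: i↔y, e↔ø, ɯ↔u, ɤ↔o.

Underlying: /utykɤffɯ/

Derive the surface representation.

/ɤ/ harmonizes with /u/ ([+round]) → [o]
/ɯ/ harmonizes with /u/ ([+round]) → [u]

[utykoffu]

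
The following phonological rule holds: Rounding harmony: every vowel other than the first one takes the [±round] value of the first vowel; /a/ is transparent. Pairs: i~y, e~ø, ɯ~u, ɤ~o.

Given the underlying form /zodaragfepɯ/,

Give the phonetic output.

[zodaragføpu]

/e/ harmonizes with /o/ ([+round]) → [ø]
/ɯ/ harmonizes with /o/ ([+round]) → [u]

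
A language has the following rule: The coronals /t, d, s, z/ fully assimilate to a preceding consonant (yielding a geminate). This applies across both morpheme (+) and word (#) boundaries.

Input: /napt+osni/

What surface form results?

/t/ after /p/ → [p] (total assimilation)

[napp+osni]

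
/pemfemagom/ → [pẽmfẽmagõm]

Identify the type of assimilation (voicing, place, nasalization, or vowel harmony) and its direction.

nasalization, regressive

/e/→[ẽ] /e/→[ẽ] /o/→[õ].
Each target copies a feature from the following segment, so the direction is regressive.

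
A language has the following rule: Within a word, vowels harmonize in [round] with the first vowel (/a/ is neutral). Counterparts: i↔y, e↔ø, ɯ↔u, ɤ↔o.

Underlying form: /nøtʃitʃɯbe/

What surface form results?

/i/ harmonizes with /ø/ ([+round]) → [y]
/ɯ/ harmonizes with /ø/ ([+round]) → [u]
/e/ harmonizes with /ø/ ([+round]) → [ø]

[nøtʃytʃubø]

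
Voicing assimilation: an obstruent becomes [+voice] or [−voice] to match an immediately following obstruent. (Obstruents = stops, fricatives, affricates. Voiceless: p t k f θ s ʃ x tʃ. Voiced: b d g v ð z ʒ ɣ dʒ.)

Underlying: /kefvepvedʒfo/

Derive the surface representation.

/f/ before /v/ (voiced) → [v]
/p/ before /v/ (voiced) → [b]
/dʒ/ before /f/ (voiceless) → [tʃ]

[kevvebvetʃfo]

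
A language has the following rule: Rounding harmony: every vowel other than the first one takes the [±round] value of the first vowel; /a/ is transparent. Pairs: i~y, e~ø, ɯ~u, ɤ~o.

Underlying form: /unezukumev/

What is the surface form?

/e/ harmonizes with /u/ ([+round]) → [ø]
/e/ harmonizes with /u/ ([+round]) → [ø]

[unøzukumøv]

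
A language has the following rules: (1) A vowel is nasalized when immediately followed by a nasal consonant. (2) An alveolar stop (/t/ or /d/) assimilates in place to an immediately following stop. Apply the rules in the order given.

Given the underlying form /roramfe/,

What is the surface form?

Rule 1: /a/ before nasal /m/ → [ã]
After rule 1: rorãmfe
Rule 2: no segment meets the rule's conditions; no change.

[rorãmfe]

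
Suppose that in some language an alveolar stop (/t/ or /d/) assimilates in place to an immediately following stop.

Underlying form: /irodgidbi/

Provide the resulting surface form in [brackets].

/d/ before /g/ (velar) → [g]
/d/ before /b/ (labial) → [b]

[iroggibbi]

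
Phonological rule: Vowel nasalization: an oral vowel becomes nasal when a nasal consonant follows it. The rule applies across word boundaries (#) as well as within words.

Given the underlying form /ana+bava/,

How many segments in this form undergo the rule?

1

/a/ before nasal /n/ → [ã]
1 segment changes.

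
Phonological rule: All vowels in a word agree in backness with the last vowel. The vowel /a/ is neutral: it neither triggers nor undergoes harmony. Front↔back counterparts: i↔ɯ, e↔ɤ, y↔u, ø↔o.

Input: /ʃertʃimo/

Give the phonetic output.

[ʃɤrtʃɯmo]

/e/ harmonizes with /o/ ([+back]) → [ɤ]
/i/ harmonizes with /o/ ([+back]) → [ɯ]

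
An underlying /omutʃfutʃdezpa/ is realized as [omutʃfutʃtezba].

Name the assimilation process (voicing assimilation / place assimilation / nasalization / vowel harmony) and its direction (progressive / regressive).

/d/→[t] /p/→[b].
Each target copies a feature from the preceding segment, so the direction is progressive.

voicing assimilation, progressive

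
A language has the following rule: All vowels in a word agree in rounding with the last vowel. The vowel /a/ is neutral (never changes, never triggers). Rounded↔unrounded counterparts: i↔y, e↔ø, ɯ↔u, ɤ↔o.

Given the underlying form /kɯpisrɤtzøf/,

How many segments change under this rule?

/ɯ/ harmonizes with /ø/ ([+round]) → [u]
/i/ harmonizes with /ø/ ([+round]) → [y]
/ɤ/ harmonizes with /ø/ ([+round]) → [o]
3 segments change.

3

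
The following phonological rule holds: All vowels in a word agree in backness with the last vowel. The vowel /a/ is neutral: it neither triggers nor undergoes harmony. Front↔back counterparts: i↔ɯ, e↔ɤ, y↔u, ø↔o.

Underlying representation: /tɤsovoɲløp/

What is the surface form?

/ɤ/ harmonizes with /ø/ ([-back]) → [e]
/o/ harmonizes with /ø/ ([-back]) → [ø]
/o/ harmonizes with /ø/ ([-back]) → [ø]

[tesøvøɲløp]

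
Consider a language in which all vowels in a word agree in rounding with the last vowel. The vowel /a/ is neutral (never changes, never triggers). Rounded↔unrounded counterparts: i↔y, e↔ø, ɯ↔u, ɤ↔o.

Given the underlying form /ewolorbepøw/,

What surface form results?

/e/ harmonizes with /ø/ ([+round]) → [ø]
/e/ harmonizes with /ø/ ([+round]) → [ø]

[øwolorbøpøw]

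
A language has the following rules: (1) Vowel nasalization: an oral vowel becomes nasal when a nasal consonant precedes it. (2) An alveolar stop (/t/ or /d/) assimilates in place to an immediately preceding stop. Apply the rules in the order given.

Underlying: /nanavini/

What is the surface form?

Rule 1: /a/ after nasal /n/ → [ã]
Rule 1: /a/ after nasal /n/ → [ã]
Rule 1: /i/ after nasal /n/ → [ĩ]
After rule 1: nãnãvinĩ
Rule 2: no segment meets the rule's conditions; no change.

[nãnãvinĩ]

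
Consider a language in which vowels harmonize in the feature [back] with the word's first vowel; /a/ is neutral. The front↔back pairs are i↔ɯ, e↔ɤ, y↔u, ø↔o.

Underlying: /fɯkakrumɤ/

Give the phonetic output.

no segment meets the rule's conditions; no change.

[fɯkakrumɤ]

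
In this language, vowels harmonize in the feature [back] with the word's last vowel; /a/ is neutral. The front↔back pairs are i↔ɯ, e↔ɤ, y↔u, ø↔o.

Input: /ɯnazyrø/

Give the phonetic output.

[inazyrø]

/ɯ/ harmonizes with /ø/ ([-back]) → [i]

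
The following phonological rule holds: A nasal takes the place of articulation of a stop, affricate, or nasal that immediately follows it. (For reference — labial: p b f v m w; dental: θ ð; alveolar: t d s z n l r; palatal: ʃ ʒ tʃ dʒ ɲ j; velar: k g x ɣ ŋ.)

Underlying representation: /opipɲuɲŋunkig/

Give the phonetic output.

[opipɲuŋŋuŋkig]

/ɲ/ before /ŋ/ (velar) → [ŋ]
/n/ before /k/ (velar) → [ŋ]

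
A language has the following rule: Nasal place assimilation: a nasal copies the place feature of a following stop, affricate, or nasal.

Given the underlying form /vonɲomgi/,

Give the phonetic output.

/n/ before /ɲ/ (palatal) → [ɲ]
/m/ before /g/ (velar) → [ŋ]

[voɲɲoŋgi]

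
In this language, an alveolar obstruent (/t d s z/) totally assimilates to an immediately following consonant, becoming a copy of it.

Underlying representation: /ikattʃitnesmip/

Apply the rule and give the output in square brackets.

/t/ before /tʃ/ → [tʃ] (total assimilation)
/t/ before /n/ → [n] (total assimilation)
/s/ before /m/ → [m] (total assimilation)

[ikatʃtʃinnemmip]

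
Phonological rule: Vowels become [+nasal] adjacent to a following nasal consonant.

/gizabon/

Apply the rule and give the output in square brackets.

[gizabõn]

/o/ before nasal /n/ → [õ]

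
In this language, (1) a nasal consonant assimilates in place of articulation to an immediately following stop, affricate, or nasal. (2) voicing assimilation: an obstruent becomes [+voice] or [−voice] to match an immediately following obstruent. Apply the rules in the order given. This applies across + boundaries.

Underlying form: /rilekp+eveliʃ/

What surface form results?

Rule 1: no segment meets the rule's conditions; no change.
After rule 1: rilekp+eveliʃ
Rule 2: no segment meets the rule's conditions; no change.

[rilekp+eveliʃ]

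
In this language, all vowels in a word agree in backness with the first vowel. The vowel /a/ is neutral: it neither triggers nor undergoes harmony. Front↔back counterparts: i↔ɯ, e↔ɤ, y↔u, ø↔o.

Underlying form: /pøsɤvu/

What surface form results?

[pøsevy]

/ɤ/ harmonizes with /ø/ ([-back]) → [e]
/u/ harmonizes with /ø/ ([-back]) → [y]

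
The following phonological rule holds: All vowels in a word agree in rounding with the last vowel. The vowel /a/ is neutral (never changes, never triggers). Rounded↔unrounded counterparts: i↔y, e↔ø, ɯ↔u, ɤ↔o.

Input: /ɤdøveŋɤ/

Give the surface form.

/ø/ harmonizes with /ɤ/ ([-round]) → [e]

[ɤdeveŋɤ]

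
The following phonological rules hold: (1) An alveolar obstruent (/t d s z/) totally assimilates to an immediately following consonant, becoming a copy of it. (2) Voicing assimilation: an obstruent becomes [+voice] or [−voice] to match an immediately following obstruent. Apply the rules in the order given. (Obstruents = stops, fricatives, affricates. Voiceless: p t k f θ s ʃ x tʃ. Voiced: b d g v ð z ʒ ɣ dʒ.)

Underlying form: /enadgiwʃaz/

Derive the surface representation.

Rule 1: /d/ before /g/ → [g] (total assimilation)
After rule 1: enaggiwʃaz
Rule 2: no segment meets the rule's conditions; no change.

[enaggiwʃaz]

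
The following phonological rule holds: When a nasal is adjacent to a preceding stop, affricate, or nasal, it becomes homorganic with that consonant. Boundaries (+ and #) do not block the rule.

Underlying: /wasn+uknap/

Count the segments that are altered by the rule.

1

/n/ after /k/ (velar) → [ŋ]
1 segment changes.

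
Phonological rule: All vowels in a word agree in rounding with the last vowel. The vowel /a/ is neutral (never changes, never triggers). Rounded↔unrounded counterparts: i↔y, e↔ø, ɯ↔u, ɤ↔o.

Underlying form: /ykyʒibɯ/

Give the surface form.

[ikiʒibɯ]

/y/ harmonizes with /ɯ/ ([-round]) → [i]
/y/ harmonizes with /ɯ/ ([-round]) → [i]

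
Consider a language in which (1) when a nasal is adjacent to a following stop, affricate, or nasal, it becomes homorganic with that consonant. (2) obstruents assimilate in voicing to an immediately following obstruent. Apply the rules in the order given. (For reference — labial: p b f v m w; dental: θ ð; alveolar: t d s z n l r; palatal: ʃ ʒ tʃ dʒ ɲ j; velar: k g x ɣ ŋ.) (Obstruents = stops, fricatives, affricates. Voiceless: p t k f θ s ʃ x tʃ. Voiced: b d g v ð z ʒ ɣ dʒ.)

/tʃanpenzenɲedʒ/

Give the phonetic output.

Rule 1: /n/ before /p/ (labial) → [m]
Rule 1: /n/ before /ɲ/ (palatal) → [ɲ]
After rule 1: tʃampenzeɲɲedʒ
Rule 2: no segment meets the rule's conditions; no change.

[tʃampenzeɲɲedʒ]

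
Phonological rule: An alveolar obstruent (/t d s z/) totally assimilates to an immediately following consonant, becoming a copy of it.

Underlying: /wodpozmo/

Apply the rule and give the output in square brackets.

[woppommo]

/d/ before /p/ → [p] (total assimilation)
/z/ before /m/ → [m] (total assimilation)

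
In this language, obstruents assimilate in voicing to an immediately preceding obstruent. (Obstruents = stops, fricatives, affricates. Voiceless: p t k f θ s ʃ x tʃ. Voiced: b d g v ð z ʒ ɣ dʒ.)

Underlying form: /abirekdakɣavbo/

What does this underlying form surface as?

[abirektakxavbo]

/d/ after /k/ (voiceless) → [t]
/ɣ/ after /k/ (voiceless) → [x]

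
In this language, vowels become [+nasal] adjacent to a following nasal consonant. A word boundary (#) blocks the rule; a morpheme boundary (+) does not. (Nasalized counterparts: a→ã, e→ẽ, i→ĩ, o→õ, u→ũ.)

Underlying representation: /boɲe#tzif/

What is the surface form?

/o/ before nasal /ɲ/ → [õ]

[bõɲe#tzif]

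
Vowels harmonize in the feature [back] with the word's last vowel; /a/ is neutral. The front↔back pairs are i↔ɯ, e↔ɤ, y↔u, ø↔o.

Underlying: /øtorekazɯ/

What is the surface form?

[otorɤkazɯ]

/ø/ harmonizes with /ɯ/ ([+back]) → [o]
/e/ harmonizes with /ɯ/ ([+back]) → [ɤ]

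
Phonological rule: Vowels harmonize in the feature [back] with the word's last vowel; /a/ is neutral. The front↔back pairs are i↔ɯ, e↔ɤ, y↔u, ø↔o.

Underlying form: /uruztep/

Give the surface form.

/u/ harmonizes with /e/ ([-back]) → [y]
/u/ harmonizes with /e/ ([-back]) → [y]

[yryztep]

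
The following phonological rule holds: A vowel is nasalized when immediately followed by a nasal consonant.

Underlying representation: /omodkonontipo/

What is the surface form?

[õmodkõnõntipo]

/o/ before nasal /m/ → [õ]
/o/ before nasal /n/ → [õ]
/o/ before nasal /n/ → [õ]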